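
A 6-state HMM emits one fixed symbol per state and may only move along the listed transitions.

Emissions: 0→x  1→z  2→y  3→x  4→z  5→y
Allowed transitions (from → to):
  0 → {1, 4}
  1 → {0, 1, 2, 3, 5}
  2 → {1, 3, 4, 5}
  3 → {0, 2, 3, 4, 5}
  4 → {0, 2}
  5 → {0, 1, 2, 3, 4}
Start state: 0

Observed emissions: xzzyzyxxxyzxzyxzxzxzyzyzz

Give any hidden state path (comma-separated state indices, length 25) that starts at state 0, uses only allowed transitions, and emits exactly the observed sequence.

0,1,1,2,1,2,3,3,3,5,4,0,1,5,0,4,0,1,0,1,5,1,5,1,1

  pos 0: x in {0,3}, choose 0; start
  pos 1: z in {1,4}, choose 1; 0->1 ok
  pos 2: z in {1,4}, choose 1; 1->1 ok
  pos 3: y in {2,5}, choose 2; 1->2 ok
  pos 4: z in {1,4}, choose 1; 2->1 ok
  pos 5: y in {2,5}, choose 2; 1->2 ok
  pos 6: x in {0,3}, choose 3; 2->3 ok
  pos 7: x in {0,3}, choose 3; 3->3 ok
  pos 8: x in {0,3}, choose 3; 3->3 ok
  pos 9: y in {2,5}, choose 5; 3->5 ok
  pos 10: z in {1,4}, choose 4; 5->4 ok
  pos 11: x in {0,3}, choose 0; 4->0 ok
  pos 12: z in {1,4}, choose 1; 0->1 ok
  pos 13: y in {2,5}, choose 5; 1->5 ok
  pos 14: x in {0,3}, choose 0; 5->0 ok
  pos 15: z in {1,4}, choose 4; 0->4 ok
  pos 16: x in {0,3}, choose 0; 4->0 ok
  pos 17: z in {1,4}, choose 1; 0->1 ok
  pos 18: x in {0,3}, choose 0; 1->0 ok
  pos 19: z in {1,4}, choose 1; 0->1 ok
  pos 20: y in {2,5}, choose 5; 1->5 ok
  pos 21: z in {1,4}, choose 1; 5->1 ok
  pos 22: y in {2,5}, choose 5; 1->5 ok
  pos 23: z in {1,4}, choose 1; 5->1 ok
  pos 24: z in {1,4}, choose 1; 1->1 ok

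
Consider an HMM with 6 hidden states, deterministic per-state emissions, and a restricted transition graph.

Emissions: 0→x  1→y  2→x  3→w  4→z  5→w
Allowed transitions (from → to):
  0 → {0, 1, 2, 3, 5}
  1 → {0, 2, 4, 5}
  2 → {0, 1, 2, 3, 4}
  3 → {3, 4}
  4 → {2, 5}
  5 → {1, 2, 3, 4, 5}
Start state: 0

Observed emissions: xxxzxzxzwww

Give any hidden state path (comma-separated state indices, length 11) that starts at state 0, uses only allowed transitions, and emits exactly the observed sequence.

0,0,2,4,2,4,2,4,5,5,5

  pos 0: x in {0,2}, choose 0; start
  pos 1: x in {0,2}, choose 0; 0->0 ok
  pos 2: x in {0,2}, choose 2; 0->2 ok
  pos 3: z in {4}, choose 4; 2->4 ok
  pos 4: x in {0,2}, choose 2; 4->2 ok
  pos 5: z in {4}, choose 4; 2->4 ok
  pos 6: x in {0,2}, choose 2; 4->2 ok
  pos 7: z in {4}, choose 4; 2->4 ok
  pos 8: w in {3,5}, choose 5; 4->5 ok
  pos 9: w in {3,5}, choose 5; 5->5 ok
  pos 10: w in {3,5}, choose 5; 5->5 ok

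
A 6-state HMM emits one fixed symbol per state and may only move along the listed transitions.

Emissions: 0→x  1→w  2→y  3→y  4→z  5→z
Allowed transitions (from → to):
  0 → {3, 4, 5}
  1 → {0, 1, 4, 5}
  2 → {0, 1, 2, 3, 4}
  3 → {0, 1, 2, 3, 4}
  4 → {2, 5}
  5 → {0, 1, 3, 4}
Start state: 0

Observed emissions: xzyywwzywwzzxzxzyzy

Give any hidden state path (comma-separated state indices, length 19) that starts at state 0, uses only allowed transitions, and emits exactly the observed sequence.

  [0] x  {0}  => 0  start
  [1] z  {4,5}  => 4  0->4 ok
  [2] y  {2,3}  => 2  4->2 ok
  [3] y  {2,3}  => 3  2->3 ok
  [4] w  {1}  => 1  3->1 ok
  [5] w  {1}  => 1  1->1 ok
  [6] z  {4,5}  => 5  1->5 ok
  [7] y  {2,3}  => 3  5->3 ok
  [8] w  {1}  => 1  3->1 ok
  [9] w  {1}  => 1  1->1 ok
  [10] z  {4,5}  => 4  1->4 ok
  [11] z  {4,5}  => 5  4->5 ok
  [12] x  {0}  => 0  5->0 ok
  [13] z  {4,5}  => 5  0->5 ok
  [14] x  {0}  => 0  5->0 ok
  [15] z  {4,5}  => 4  0->4 ok
  [16] y  {2,3}  => 2  4->2 ok
  [17] z  {4,5}  => 4  2->4 ok
  [18] y  {2,3}  => 2  4->2 ok

0,4,2,3,1,1,5,3,1,1,4,5,0,5,0,4,2,4,2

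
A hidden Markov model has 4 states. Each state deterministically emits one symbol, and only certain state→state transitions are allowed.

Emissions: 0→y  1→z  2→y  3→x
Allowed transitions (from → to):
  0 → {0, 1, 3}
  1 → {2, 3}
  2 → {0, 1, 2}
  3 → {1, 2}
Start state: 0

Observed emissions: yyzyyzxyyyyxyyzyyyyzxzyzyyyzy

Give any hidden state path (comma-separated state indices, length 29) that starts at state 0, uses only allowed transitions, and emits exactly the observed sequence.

  t0 'y' -> {0,2}, take 0 (start)
  t1 'y' -> {0,2}, take 0 (0->0 ok)
  t2 'z' -> {1}, take 1 (0->1 ok)
  t3 'y' -> {0,2}, take 2 (1->2 ok)
  t4 'y' -> {0,2}, take 0 (2->0 ok)
  t5 'z' -> {1}, take 1 (0->1 ok)
  t6 'x' -> {3}, take 3 (1->3 ok)
  t7 'y' -> {0,2}, take 2 (3->2 ok)
  t8 'y' -> {0,2}, take 2 (2->2 ok)
  t9 'y' -> {0,2}, take 2 (2->2 ok)
  t10 'y' -> {0,2}, take 0 (2->0 ok)
  t11 'x' -> {3}, take 3 (0->3 ok)
  t12 'y' -> {0,2}, take 2 (3->2 ok)
  t13 'y' -> {0,2}, take 2 (2->2 ok)
  t14 'z' -> {1}, take 1 (2->1 ok)
  t15 'y' -> {0,2}, take 2 (1->2 ok)
  t16 'y' -> {0,2}, take 2 (2->2 ok)
  t17 'y' -> {0,2}, take 2 (2->2 ok)
  t18 'y' -> {0,2}, take 2 (2->2 ok)
  t19 'z' -> {1}, take 1 (2->1 ok)
  t20 'x' -> {3}, take 3 (1->3 ok)
  t21 'z' -> {1}, take 1 (3->1 ok)
  t22 'y' -> {0,2}, take 2 (1->2 ok)
  t23 'z' -> {1}, take 1 (2->1 ok)
  t24 'y' -> {0,2}, take 2 (1->2 ok)
  t25 'y' -> {0,2}, take 0 (2->0 ok)
  t26 'y' -> {0,2}, take 0 (0->0 ok)
  t27 'z' -> {1}, take 1 (0->1 ok)
  t28 'y' -> {0,2}, take 2 (1->2 ok)

0,0,1,2,0,1,3,2,2,2,0,3,2,2,1,2,2,2,2,1,3,1,2,1,2,0,0,1,2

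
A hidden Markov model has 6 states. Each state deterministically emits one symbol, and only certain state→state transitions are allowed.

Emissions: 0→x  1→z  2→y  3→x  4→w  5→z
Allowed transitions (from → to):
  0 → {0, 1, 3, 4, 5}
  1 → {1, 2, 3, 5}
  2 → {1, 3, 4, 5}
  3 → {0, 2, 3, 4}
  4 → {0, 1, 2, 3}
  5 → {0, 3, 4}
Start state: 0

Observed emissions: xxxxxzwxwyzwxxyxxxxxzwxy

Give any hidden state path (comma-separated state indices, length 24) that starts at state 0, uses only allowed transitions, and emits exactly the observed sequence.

0,0,3,3,0,5,4,3,4,2,5,4,0,3,2,3,0,3,0,0,5,4,3,2

  pos 0: x in {0,3}, choose 0; start
  pos 1: x in {0,3}, choose 0; 0->0 ok
  pos 2: x in {0,3}, choose 3; 0->3 ok
  pos 3: x in {0,3}, choose 3; 3->3 ok
  pos 4: x in {0,3}, choose 0; 3->0 ok
  pos 5: z in {1,5}, choose 5; 0->5 ok
  pos 6: w in {4}, choose 4; 5->4 ok
  pos 7: x in {0,3}, choose 3; 4->3 ok
  pos 8: w in {4}, choose 4; 3->4 ok
  pos 9: y in {2}, choose 2; 4->2 ok
  pos 10: z in {1,5}, choose 5; 2->5 ok
  pos 11: w in {4}, choose 4; 5->4 ok
  pos 12: x in {0,3}, choose 0; 4->0 ok
  pos 13: x in {0,3}, choose 3; 0->3 ok
  pos 14: y in {2}, choose 2; 3->2 ok
  pos 15: x in {0,3}, choose 3; 2->3 ok
  pos 16: x in {0,3}, choose 0; 3->0 ok
  pos 17: x in {0,3}, choose 3; 0->3 ok
  pos 18: x in {0,3}, choose 0; 3->0 ok
  pos 19: x in {0,3}, choose 0; 0->0 ok
  pos 20: z in {1,5}, choose 5; 0->5 ok
  pos 21: w in {4}, choose 4; 5->4 ok
  pos 22: x in {0,3}, choose 3; 4->3 ok
  pos 23: y in {2}, choose 2; 3->2 ok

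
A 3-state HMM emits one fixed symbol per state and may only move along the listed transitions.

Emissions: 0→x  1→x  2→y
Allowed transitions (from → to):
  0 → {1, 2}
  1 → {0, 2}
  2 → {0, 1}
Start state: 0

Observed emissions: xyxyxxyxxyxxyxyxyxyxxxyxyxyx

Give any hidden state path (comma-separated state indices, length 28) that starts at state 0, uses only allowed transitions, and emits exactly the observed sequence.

  t0 'x' -> {0,1}, take 0 (start)
  t1 'y' -> {2}, take 2 (0->2 ok)
  t2 'x' -> {0,1}, take 0 (2->0 ok)
  t3 'y' -> {2}, take 2 (0->2 ok)
  t4 'x' -> {0,1}, take 0 (2->0 ok)
  t5 'x' -> {0,1}, take 1 (0->1 ok)
  t6 'y' -> {2}, take 2 (1->2 ok)
  t7 'x' -> {0,1}, take 0 (2->0 ok)
  t8 'x' -> {0,1}, take 1 (0->1 ok)
  t9 'y' -> {2}, take 2 (1->2 ok)
  t10 'x' -> {0,1}, take 1 (2->1 ok)
  t11 'x' -> {0,1}, take 0 (1->0 ok)
  t12 'y' -> {2}, take 2 (0->2 ok)
  t13 'x' -> {0,1}, take 1 (2->1 ok)
  t14 'y' -> {2}, take 2 (1->2 ok)
  t15 'x' -> {0,1}, take 1 (2->1 ok)
  t16 'y' -> {2}, take 2 (1->2 ok)
  t17 'x' -> {0,1}, take 1 (2->1 ok)
  t18 'y' -> {2}, take 2 (1->2 ok)
  t19 'x' -> {0,1}, take 0 (2->0 ok)
  t20 'x' -> {0,1}, take 1 (0->1 ok)
  t21 'x' -> {0,1}, take 0 (1->0 ok)
  t22 'y' -> {2}, take 2 (0->2 ok)
  t23 'x' -> {0,1}, take 0 (2->0 ok)
  t24 'y' -> {2}, take 2 (0->2 ok)
  t25 'x' -> {0,1}, take 0 (2->0 ok)
  t26 'y' -> {2}, take 2 (0->2 ok)
  t27 'x' -> {0,1}, take 0 (2->0 ok)

0,2,0,2,0,1,2,0,1,2,1,0,2,1,2,1,2,1,2,0,1,0,2,0,2,0,2,0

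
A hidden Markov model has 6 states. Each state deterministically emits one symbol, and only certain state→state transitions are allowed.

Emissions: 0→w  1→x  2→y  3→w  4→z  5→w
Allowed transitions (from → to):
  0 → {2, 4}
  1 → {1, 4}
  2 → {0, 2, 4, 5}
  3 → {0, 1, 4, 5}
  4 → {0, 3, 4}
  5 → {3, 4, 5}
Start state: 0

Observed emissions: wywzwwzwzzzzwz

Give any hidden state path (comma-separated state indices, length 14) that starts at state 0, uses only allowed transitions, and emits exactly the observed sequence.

0,2,5,4,3,5,4,3,4,4,4,4,0,4

  t0 'w' -> {0,3,5}, take 0 (start)
  t1 'y' -> {2}, take 2 (0->2 ok)
  t2 'w' -> {0,3,5}, take 5 (2->5 ok)
  t3 'z' -> {4}, take 4 (5->4 ok)
  t4 'w' -> {0,3,5}, take 3 (4->3 ok)
  t5 'w' -> {0,3,5}, take 5 (3->5 ok)
  t6 'z' -> {4}, take 4 (5->4 ok)
  t7 'w' -> {0,3,5}, take 3 (4->3 ok)
  t8 'z' -> {4}, take 4 (3->4 ok)
  t9 'z' -> {4}, take 4 (4->4 ok)
  t10 'z' -> {4}, take 4 (4->4 ok)
  t11 'z' -> {4}, take 4 (4->4 ok)
  t12 'w' -> {0,3,5}, take 0 (4->0 ok)
  t13 'z' -> {4}, take 4 (0->4 ok)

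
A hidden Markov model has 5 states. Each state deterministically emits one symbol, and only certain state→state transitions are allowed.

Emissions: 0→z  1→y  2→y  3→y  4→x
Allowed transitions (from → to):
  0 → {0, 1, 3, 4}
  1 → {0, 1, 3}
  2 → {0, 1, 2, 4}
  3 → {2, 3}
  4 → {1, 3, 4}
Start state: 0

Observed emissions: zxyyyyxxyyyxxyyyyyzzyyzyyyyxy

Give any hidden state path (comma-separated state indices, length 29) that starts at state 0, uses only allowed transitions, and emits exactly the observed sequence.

0,4,1,3,2,2,4,4,1,3,2,4,4,1,3,2,2,1,0,0,3,2,0,1,3,3,2,4,3

  t0 'z' -> {0}, take 0 (start)
  t1 'x' -> {4}, take 4 (0->4 ok)
  t2 'y' -> {1,2,3}, take 1 (4->1 ok)
  t3 'y' -> {1,2,3}, take 3 (1->3 ok)
  t4 'y' -> {1,2,3}, take 2 (3->2 ok)
  t5 'y' -> {1,2,3}, take 2 (2->2 ok)
  t6 'x' -> {4}, take 4 (2->4 ok)
  t7 'x' -> {4}, take 4 (4->4 ok)
  t8 'y' -> {1,2,3}, take 1 (4->1 ok)
  t9 'y' -> {1,2,3}, take 3 (1->3 ok)
  t10 'y' -> {1,2,3}, take 2 (3->2 ok)
  t11 'x' -> {4}, take 4 (2->4 ok)
  t12 'x' -> {4}, take 4 (4->4 ok)
  t13 'y' -> {1,2,3}, take 1 (4->1 ok)
  t14 'y' -> {1,2,3}, take 3 (1->3 ok)
  t15 'y' -> {1,2,3}, take 2 (3->2 ok)
  t16 'y' -> {1,2,3}, take 2 (2->2 ok)
  t17 'y' -> {1,2,3}, take 1 (2->1 ok)
  t18 'z' -> {0}, take 0 (1->0 ok)
  t19 'z' -> {0}, take 0 (0->0 ok)
  t20 'y' -> {1,2,3}, take 3 (0->3 ok)
  t21 'y' -> {1,2,3}, take 2 (3->2 ok)
  t22 'z' -> {0}, take 0 (2->0 ok)
  t23 'y' -> {1,2,3}, take 1 (0->1 ok)
  t24 'y' -> {1,2,3}, take 3 (1->3 ok)
  t25 'y' -> {1,2,3}, take 3 (3->3 ok)
  t26 'y' -> {1,2,3}, take 2 (3->2 ok)
  t27 'x' -> {4}, take 4 (2->4 ok)
  t28 'y' -> {1,2,3}, take 3 (4->3 ok)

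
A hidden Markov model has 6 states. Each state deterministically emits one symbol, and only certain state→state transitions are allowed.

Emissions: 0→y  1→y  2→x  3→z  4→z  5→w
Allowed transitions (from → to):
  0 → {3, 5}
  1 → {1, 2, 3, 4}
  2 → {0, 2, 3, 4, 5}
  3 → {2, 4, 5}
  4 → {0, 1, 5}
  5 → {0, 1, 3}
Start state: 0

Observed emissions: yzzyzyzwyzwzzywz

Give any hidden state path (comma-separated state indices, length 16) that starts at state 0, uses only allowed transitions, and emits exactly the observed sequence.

  t0 'y' -> {0,1}, take 0 (start)
  t1 'z' -> {3,4}, take 3 (0->3 ok)
  t2 'z' -> {3,4}, take 4 (3->4 ok)
  t3 'y' -> {0,1}, take 1 (4->1 ok)
  t4 'z' -> {3,4}, take 4 (1->4 ok)
  t5 'y' -> {0,1}, take 0 (4->0 ok)
  t6 'z' -> {3,4}, take 3 (0->3 ok)
  t7 'w' -> {5}, take 5 (3->5 ok)
  t8 'y' -> {0,1}, take 1 (5->1 ok)
  t9 'z' -> {3,4}, take 4 (1->4 ok)
  t10 'w' -> {5}, take 5 (4->5 ok)
  t11 'z' -> {3,4}, take 3 (5->3 ok)
  t12 'z' -> {3,4}, take 4 (3->4 ok)
  t13 'y' -> {0,1}, take 0 (4->0 ok)
  t14 'w' -> {5}, take 5 (0->5 ok)
  t15 'z' -> {3,4}, take 3 (5->3 ok)

0,3,4,1,4,0,3,5,1,4,5,3,4,0,5,3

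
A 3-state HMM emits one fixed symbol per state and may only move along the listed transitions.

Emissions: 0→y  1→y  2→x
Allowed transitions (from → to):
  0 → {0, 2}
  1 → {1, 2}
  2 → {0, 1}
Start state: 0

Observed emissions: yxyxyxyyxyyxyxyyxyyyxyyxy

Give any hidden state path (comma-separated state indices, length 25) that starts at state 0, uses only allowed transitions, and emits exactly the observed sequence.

0,2,1,2,0,2,1,1,2,1,1,2,0,2,0,0,2,0,0,0,2,0,0,2,1

  pos 0: y in {0,1}, choose 0; start
  pos 1: x in {2}, choose 2; 0->2 ok
  pos 2: y in {0,1}, choose 1; 2->1 ok
  pos 3: x in {2}, choose 2; 1->2 ok
  pos 4: y in {0,1}, choose 0; 2->0 ok
  pos 5: x in {2}, choose 2; 0->2 ok
  pos 6: y in {0,1}, choose 1; 2->1 ok
  pos 7: y in {0,1}, choose 1; 1->1 ok
  pos 8: x in {2}, choose 2; 1->2 ok
  pos 9: y in {0,1}, choose 1; 2->1 ok
  pos 10: y in {0,1}, choose 1; 1->1 ok
  pos 11: x in {2}, choose 2; 1->2 ok
  pos 12: y in {0,1}, choose 0; 2->0 ok
  pos 13: x in {2}, choose 2; 0->2 ok
  pos 14: y in {0,1}, choose 0; 2->0 ok
  pos 15: y in {0,1}, choose 0; 0->0 ok
  pos 16: x in {2}, choose 2; 0->2 ok
  pos 17: y in {0,1}, choose 0; 2->0 ok
  pos 18: y in {0,1}, choose 0; 0->0 ok
  pos 19: y in {0,1}, choose 0; 0->0 ok
  pos 20: x in {2}, choose 2; 0->2 ok
  pos 21: y in {0,1}, choose 0; 2->0 ok
  pos 22: y in {0,1}, choose 0; 0->0 ok
  pos 23: x in {2}, choose 2; 0->2 ok
  pos 24: y in {0,1}, choose 1; 2->1 ok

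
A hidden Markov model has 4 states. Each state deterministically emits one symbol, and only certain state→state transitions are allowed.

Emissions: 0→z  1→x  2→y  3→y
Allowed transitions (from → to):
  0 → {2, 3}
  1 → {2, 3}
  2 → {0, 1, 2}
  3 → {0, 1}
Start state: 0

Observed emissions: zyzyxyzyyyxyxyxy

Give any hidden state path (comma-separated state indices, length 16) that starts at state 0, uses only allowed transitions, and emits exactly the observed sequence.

0,3,0,2,1,2,0,2,2,2,1,3,1,3,1,2

  0: obs=z cand={0} pick 0 [start]
  1: obs=y cand={2,3} pick 3 [0->3 ok]
  2: obs=z cand={0} pick 0 [3->0 ok]
  3: obs=y cand={2,3} pick 2 [0->2 ok]
  4: obs=x cand={1} pick 1 [2->1 ok]
  5: obs=y cand={2,3} pick 2 [1->2 ok]
  6: obs=z cand={0} pick 0 [2->0 ok]
  7: obs=y cand={2,3} pick 2 [0->2 ok]
  8: obs=y cand={2,3} pick 2 [2->2 ok]
  9: obs=y cand={2,3} pick 2 [2->2 ok]
  10: obs=x cand={1} pick 1 [2->1 ok]
  11: obs=y cand={2,3} pick 3 [1->3 ok]
  12: obs=x cand={1} pick 1 [3->1 ok]
  13: obs=y cand={2,3} pick 3 [1->3 ok]
  14: obs=x cand={1} pick 1 [3->1 ok]
  15: obs=y cand={2,3} pick 2 [1->2 ok]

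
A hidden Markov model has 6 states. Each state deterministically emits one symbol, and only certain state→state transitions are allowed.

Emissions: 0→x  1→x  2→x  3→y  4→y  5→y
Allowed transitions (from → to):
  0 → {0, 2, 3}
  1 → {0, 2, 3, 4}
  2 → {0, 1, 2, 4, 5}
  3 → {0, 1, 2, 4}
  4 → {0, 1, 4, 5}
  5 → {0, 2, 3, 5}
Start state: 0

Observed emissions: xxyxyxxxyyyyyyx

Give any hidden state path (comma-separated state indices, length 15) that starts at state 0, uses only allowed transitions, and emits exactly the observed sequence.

  0: obs=x cand={0,1,2} pick 0 [start]
  1: obs=x cand={0,1,2} pick 2 [0->2 ok]
  2: obs=y cand={3,4,5} pick 5 [2->5 ok]
  3: obs=x cand={0,1,2} pick 0 [5->0 ok]
  4: obs=y cand={3,4,5} pick 3 [0->3 ok]
  5: obs=x cand={0,1,2} pick 0 [3->0 ok]
  6: obs=x cand={0,1,2} pick 0 [0->0 ok]
  7: obs=x cand={0,1,2} pick 2 [0->2 ok]
  8: obs=y cand={3,4,5} pick 4 [2->4 ok]
  9: obs=y cand={3,4,5} pick 5 [4->5 ok]
  10: obs=y cand={3,4,5} pick 5 [5->5 ok]
  11: obs=y cand={3,4,5} pick 5 [5->5 ok]
  12: obs=y cand={3,4,5} pick 3 [5->3 ok]
  13: obs=y cand={3,4,5} pick 4 [3->4 ok]
  14: obs=x cand={0,1,2} pick 1 [4->1 ok]

0,2,5,0,3,0,0,2,4,5,5,5,3,4,1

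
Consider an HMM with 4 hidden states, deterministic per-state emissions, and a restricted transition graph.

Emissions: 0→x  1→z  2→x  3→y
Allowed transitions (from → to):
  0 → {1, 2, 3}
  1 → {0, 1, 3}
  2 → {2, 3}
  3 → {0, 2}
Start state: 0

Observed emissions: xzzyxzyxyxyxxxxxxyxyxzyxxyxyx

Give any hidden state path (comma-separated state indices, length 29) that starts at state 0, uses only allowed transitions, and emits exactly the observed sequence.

  pos 0: x in {0,2}, choose 0; start
  pos 1: z in {1}, choose 1; 0->1 ok
  pos 2: z in {1}, choose 1; 1->1 ok
  pos 3: y in {3}, choose 3; 1->3 ok
  pos 4: x in {0,2}, choose 0; 3->0 ok
  pos 5: z in {1}, choose 1; 0->1 ok
  pos 6: y in {3}, choose 3; 1->3 ok
  pos 7: x in {0,2}, choose 2; 3->2 ok
  pos 8: y in {3}, choose 3; 2->3 ok
  pos 9: x in {0,2}, choose 0; 3->0 ok
  pos 10: y in {3}, choose 3; 0->3 ok
  pos 11: x in {0,2}, choose 2; 3->2 ok
  pos 12: x in {0,2}, choose 2; 2->2 ok
  pos 13: x in {0,2}, choose 2; 2->2 ok
  pos 14: x in {0,2}, choose 2; 2->2 ok
  pos 15: x in {0,2}, choose 2; 2->2 ok
  pos 16: x in {0,2}, choose 2; 2->2 ok
  pos 17: y in {3}, choose 3; 2->3 ok
  pos 18: x in {0,2}, choose 2; 3->2 ok
  pos 19: y in {3}, choose 3; 2->3 ok
  pos 20: x in {0,2}, choose 0; 3->0 ok
  pos 21: z in {1}, choose 1; 0->1 ok
  pos 22: y in {3}, choose 3; 1->3 ok
  pos 23: x in {0,2}, choose 2; 3->2 ok
  pos 24: x in {0,2}, choose 2; 2->2 ok
  pos 25: y in {3}, choose 3; 2->3 ok
  pos 26: x in {0,2}, choose 2; 3->2 ok
  pos 27: y in {3}, choose 3; 2->3 ok
  pos 28: x in {0,2}, choose 2; 3->2 ok

0,1,1,3,0,1,3,2,3,0,3,2,2,2,2,2,2,3,2,3,0,1,3,2,2,3,2,3,2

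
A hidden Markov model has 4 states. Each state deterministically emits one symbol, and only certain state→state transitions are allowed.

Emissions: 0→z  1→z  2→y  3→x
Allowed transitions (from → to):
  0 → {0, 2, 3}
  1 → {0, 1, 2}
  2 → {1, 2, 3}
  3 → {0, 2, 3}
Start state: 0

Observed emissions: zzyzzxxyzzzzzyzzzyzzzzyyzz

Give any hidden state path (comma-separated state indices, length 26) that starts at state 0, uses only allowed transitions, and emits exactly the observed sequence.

0,0,2,1,0,3,3,2,1,1,1,0,0,2,1,0,0,2,1,1,1,0,2,2,1,0

  pos 0: z in {0,1}, choose 0; start
  pos 1: z in {0,1}, choose 0; 0->0 ok
  pos 2: y in {2}, choose 2; 0->2 ok
  pos 3: z in {0,1}, choose 1; 2->1 ok
  pos 4: z in {0,1}, choose 0; 1->0 ok
  pos 5: x in {3}, choose 3; 0->3 ok
  pos 6: x in {3}, choose 3; 3->3 ok
  pos 7: y in {2}, choose 2; 3->2 ok
  pos 8: z in {0,1}, choose 1; 2->1 ok
  pos 9: z in {0,1}, choose 1; 1->1 ok
  pos 10: z in {0,1}, choose 1; 1->1 ok
  pos 11: z in {0,1}, choose 0; 1->0 ok
  pos 12: z in {0,1}, choose 0; 0->0 ok
  pos 13: y in {2}, choose 2; 0->2 ok
  pos 14: z in {0,1}, choose 1; 2->1 ok
  pos 15: z in {0,1}, choose 0; 1->0 ok
  pos 16: z in {0,1}, choose 0; 0->0 ok
  pos 17: y in {2}, choose 2; 0->2 ok
  pos 18: z in {0,1}, choose 1; 2->1 ok
  pos 19: z in {0,1}, choose 1; 1->1 ok
  pos 20: z in {0,1}, choose 1; 1->1 ok
  pos 21: z in {0,1}, choose 0; 1->0 ok
  pos 22: y in {2}, choose 2; 0->2 ok
  pos 23: y in {2}, choose 2; 2->2 ok
  pos 24: z in {0,1}, choose 1; 2->1 ok
  pos 25: z in {0,1}, choose 0; 1->0 ok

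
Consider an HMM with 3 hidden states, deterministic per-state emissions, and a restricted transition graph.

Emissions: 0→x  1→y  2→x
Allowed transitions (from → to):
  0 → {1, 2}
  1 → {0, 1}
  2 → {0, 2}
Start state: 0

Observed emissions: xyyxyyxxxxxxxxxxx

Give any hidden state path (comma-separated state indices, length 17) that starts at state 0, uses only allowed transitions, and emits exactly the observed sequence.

0,1,1,0,1,1,0,2,2,0,2,0,2,0,2,0,2

  [0] x  {0,2}  => 0  start
  [1] y  {1}  => 1  0->1 ok
  [2] y  {1}  => 1  1->1 ok
  [3] x  {0,2}  => 0  1->0 ok
  [4] y  {1}  => 1  0->1 ok
  [5] y  {1}  => 1  1->1 ok
  [6] x  {0,2}  => 0  1->0 ok
  [7] x  {0,2}  => 2  0->2 ok
  [8] x  {0,2}  => 2  2->2 ok
  [9] x  {0,2}  => 0  2->0 ok
  [10] x  {0,2}  => 2  0->2 ok
  [11] x  {0,2}  => 0  2->0 ok
  [12] x  {0,2}  => 2  0->2 ok
  [13] x  {0,2}  => 0  2->0 ok
  [14] x  {0,2}  => 2  0->2 ok
  [15] x  {0,2}  => 0  2->0 ok
  [16] x  {0,2}  => 2  0->2 ok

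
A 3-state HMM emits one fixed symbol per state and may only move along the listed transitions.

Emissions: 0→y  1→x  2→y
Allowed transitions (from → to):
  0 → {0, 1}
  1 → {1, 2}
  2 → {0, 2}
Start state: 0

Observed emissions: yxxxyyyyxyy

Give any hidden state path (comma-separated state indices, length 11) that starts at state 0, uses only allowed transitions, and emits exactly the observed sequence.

  pos 0: y in {0,2}, choose 0; start
  pos 1: x in {1}, choose 1; 0->1 ok
  pos 2: x in {1}, choose 1; 1->1 ok
  pos 3: x in {1}, choose 1; 1->1 ok
  pos 4: y in {0,2}, choose 2; 1->2 ok
  pos 5: y in {0,2}, choose 2; 2->2 ok
  pos 6: y in {0,2}, choose 0; 2->0 ok
  pos 7: y in {0,2}, choose 0; 0->0 ok
  pos 8: x in {1}, choose 1; 0->1 ok
  pos 9: y in {0,2}, choose 2; 1->2 ok
  pos 10: y in {0,2}, choose 2; 2->2 ok

0,1,1,1,2,2,0,0,1,2,2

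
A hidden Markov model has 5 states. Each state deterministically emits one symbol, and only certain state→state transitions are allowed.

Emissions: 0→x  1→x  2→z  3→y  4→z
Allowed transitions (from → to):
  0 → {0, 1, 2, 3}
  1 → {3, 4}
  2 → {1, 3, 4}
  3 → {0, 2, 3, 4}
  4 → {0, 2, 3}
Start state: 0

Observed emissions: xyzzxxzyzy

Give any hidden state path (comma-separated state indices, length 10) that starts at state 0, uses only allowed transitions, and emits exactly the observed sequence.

0,3,2,4,0,0,2,3,4,3

  [0] x  {0,1}  => 0  start
  [1] y  {3}  => 3  0->3 ok
  [2] z  {2,4}  => 2  3->2 ok
  [3] z  {2,4}  => 4  2->4 ok
  [4] x  {0,1}  => 0  4->0 ok
  [5] x  {0,1}  => 0  0->0 ok
  [6] z  {2,4}  => 2  0->2 ok
  [7] y  {3}  => 3  2->3 ok
  [8] z  {2,4}  => 4  3->4 ok
  [9] y  {3}  => 3  4->3 ok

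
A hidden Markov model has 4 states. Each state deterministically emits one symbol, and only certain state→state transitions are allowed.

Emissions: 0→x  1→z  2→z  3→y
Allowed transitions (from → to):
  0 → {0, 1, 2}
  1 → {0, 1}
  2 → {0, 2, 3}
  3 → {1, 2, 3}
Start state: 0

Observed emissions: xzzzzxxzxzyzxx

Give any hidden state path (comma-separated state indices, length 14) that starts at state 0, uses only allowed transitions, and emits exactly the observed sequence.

0,1,1,1,1,0,0,1,0,2,3,1,0,0

  pos 0: x in {0}, choose 0; start
  pos 1: z in {1,2}, choose 1; 0->1 ok
  pos 2: z in {1,2}, choose 1; 1->1 ok
  pos 3: z in {1,2}, choose 1; 1->1 ok
  pos 4: z in {1,2}, choose 1; 1->1 ok
  pos 5: x in {0}, choose 0; 1->0 ok
  pos 6: x in {0}, choose 0; 0->0 ok
  pos 7: z in {1,2}, choose 1; 0->1 ok
  pos 8: x in {0}, choose 0; 1->0 ok
  pos 9: z in {1,2}, choose 2; 0->2 ok
  pos 10: y in {3}, choose 3; 2->3 ok
  pos 11: z in {1,2}, choose 1; 3->1 ok
  pos 12: x in {0}, choose 0; 1->0 ok
  pos 13: x in {0}, choose 0; 0->0 ok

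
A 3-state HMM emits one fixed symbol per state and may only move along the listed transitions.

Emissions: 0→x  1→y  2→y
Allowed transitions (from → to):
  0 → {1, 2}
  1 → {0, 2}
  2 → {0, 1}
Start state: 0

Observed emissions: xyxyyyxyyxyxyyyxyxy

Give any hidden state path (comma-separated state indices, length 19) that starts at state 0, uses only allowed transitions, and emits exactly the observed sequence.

  t0 'x' -> {0}, take 0 (start)
  t1 'y' -> {1,2}, take 2 (0->2 ok)
  t2 'x' -> {0}, take 0 (2->0 ok)
  t3 'y' -> {1,2}, take 1 (0->1 ok)
  t4 'y' -> {1,2}, take 2 (1->2 ok)
  t5 'y' -> {1,2}, take 1 (2->1 ok)
  t6 'x' -> {0}, take 0 (1->0 ok)
  t7 'y' -> {1,2}, take 1 (0->1 ok)
  t8 'y' -> {1,2}, take 2 (1->2 ok)
  t9 'x' -> {0}, take 0 (2->0 ok)
  t10 'y' -> {1,2}, take 1 (0->1 ok)
  t11 'x' -> {0}, take 0 (1->0 ok)
  t12 'y' -> {1,2}, take 1 (0->1 ok)
  t13 'y' -> {1,2}, take 2 (1->2 ok)
  t14 'y' -> {1,2}, take 1 (2->1 ok)
  t15 'x' -> {0}, take 0 (1->0 ok)
  t16 'y' -> {1,2}, take 1 (0->1 ok)
  t17 'x' -> {0}, take 0 (1->0 ok)
  t18 'y' -> {1,2}, take 1 (0->1 ok)

0,2,0,1,2,1,0,1,2,0,1,0,1,2,1,0,1,0,1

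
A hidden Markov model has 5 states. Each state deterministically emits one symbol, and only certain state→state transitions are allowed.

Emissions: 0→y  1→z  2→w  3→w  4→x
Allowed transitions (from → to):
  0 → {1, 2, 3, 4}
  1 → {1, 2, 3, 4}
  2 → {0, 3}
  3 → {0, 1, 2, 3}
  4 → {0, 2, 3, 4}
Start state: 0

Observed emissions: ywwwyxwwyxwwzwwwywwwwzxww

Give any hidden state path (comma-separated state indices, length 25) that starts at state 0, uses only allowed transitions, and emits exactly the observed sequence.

0,2,3,3,0,4,3,2,0,4,3,3,1,2,3,3,0,3,3,3,3,1,4,2,3

  t0 'y' -> {0}, take 0 (start)
  t1 'w' -> {2,3}, take 2 (0->2 ok)
  t2 'w' -> {2,3}, take 3 (2->3 ok)
  t3 'w' -> {2,3}, take 3 (3->3 ok)
  t4 'y' -> {0}, take 0 (3->0 ok)
  t5 'x' -> {4}, take 4 (0->4 ok)
  t6 'w' -> {2,3}, take 3 (4->3 ok)
  t7 'w' -> {2,3}, take 2 (3->2 ok)
  t8 'y' -> {0}, take 0 (2->0 ok)
  t9 'x' -> {4}, take 4 (0->4 ok)
  t10 'w' -> {2,3}, take 3 (4->3 ok)
  t11 'w' -> {2,3}, take 3 (3->3 ok)
  t12 'z' -> {1}, take 1 (3->1 ok)
  t13 'w' -> {2,3}, take 2 (1->2 ok)
  t14 'w' -> {2,3}, take 3 (2->3 ok)
  t15 'w' -> {2,3}, take 3 (3->3 ok)
  t16 'y' -> {0}, take 0 (3->0 ok)
  t17 'w' -> {2,3}, take 3 (0->3 ok)
  t18 'w' -> {2,3}, take 3 (3->3 ok)
  t19 'w' -> {2,3}, take 3 (3->3 ok)
  t20 'w' -> {2,3}, take 3 (3->3 ok)
  t21 'z' -> {1}, take 1 (3->1 ok)
  t22 'x' -> {4}, take 4 (1->4 ok)
  t23 'w' -> {2,3}, take 2 (4->2 ok)
  t24 'w' -> {2,3}, take 3 (2->3 ok)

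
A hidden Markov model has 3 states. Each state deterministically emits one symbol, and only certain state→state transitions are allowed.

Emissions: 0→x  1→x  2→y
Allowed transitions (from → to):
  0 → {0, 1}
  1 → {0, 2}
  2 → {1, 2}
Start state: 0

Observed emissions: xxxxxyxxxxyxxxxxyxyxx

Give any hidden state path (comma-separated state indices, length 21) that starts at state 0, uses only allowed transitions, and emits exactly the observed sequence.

0,0,0,0,1,2,1,0,0,1,2,1,0,1,0,1,2,1,2,1,0

  pos 0: x in {0,1}, choose 0; start
  pos 1: x in {0,1}, choose 0; 0->0 ok
  pos 2: x in {0,1}, choose 0; 0->0 ok
  pos 3: x in {0,1}, choose 0; 0->0 ok
  pos 4: x in {0,1}, choose 1; 0->1 ok
  pos 5: y in {2}, choose 2; 1->2 ok
  pos 6: x in {0,1}, choose 1; 2->1 ok
  pos 7: x in {0,1}, choose 0; 1->0 ok
  pos 8: x in {0,1}, choose 0; 0->0 ok
  pos 9: x in {0,1}, choose 1; 0->1 ok
  pos 10: y in {2}, choose 2; 1->2 ok
  pos 11: x in {0,1}, choose 1; 2->1 ok
  pos 12: x in {0,1}, choose 0; 1->0 ok
  pos 13: x in {0,1}, choose 1; 0->1 ok
  pos 14: x in {0,1}, choose 0; 1->0 ok
  pos 15: x in {0,1}, choose 1; 0->1 ok
  pos 16: y in {2}, choose 2; 1->2 ok
  pos 17: x in {0,1}, choose 1; 2->1 ok
  pos 18: y in {2}, choose 2; 1->2 ok
  pos 19: x in {0,1}, choose 1; 2->1 ok
  pos 20: x in {0,1}, choose 0; 1->0 ok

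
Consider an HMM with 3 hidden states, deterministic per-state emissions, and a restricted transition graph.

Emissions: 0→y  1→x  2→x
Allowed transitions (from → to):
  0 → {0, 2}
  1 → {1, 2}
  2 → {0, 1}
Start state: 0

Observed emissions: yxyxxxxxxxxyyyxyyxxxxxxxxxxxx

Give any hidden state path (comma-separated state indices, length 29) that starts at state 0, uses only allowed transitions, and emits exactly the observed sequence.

0,2,0,2,1,1,2,1,2,1,2,0,0,0,2,0,0,2,1,1,1,2,1,1,1,1,1,1,1

  [0] y  {0}  => 0  start
  [1] x  {1,2}  => 2  0->2 ok
  [2] y  {0}  => 0  2->0 ok
  [3] x  {1,2}  => 2  0->2 ok
  [4] x  {1,2}  => 1  2->1 ok
  [5] x  {1,2}  => 1  1->1 ok
  [6] x  {1,2}  => 2  1->2 ok
  [7] x  {1,2}  => 1  2->1 ok
  [8] x  {1,2}  => 2  1->2 ok
  [9] x  {1,2}  => 1  2->1 ok
  [10] x  {1,2}  => 2  1->2 ok
  [11] y  {0}  => 0  2->0 ok
  [12] y  {0}  => 0  0->0 ok
  [13] y  {0}  => 0  0->0 ok
  [14] x  {1,2}  => 2  0->2 ok
  [15] y  {0}  => 0  2->0 ok
  [16] y  {0}  => 0  0->0 ok
  [17] x  {1,2}  => 2  0->2 ok
  [18] x  {1,2}  => 1  2->1 ok
  [19] x  {1,2}  => 1  1->1 ok
  [20] x  {1,2}  => 1  1->1 ok
  [21] x  {1,2}  => 2  1->2 ok
  [22] x  {1,2}  => 1  2->1 ok
  [23] x  {1,2}  => 1  1->1 ok
  [24] x  {1,2}  => 1  1->1 ok
  [25] x  {1,2}  => 1  1->1 ok
  [26] x  {1,2}  => 1  1->1 ok
  [27] x  {1,2}  => 1  1->1 ok
  [28] x  {1,2}  => 1  1->1 ok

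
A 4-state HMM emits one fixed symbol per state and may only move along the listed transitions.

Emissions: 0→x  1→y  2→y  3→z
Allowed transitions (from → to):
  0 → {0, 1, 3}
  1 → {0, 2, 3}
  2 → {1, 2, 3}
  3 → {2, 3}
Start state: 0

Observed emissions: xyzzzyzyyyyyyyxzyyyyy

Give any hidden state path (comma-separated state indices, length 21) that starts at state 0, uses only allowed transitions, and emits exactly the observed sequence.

  0: obs=x cand={0} pick 0 [start]
  1: obs=y cand={1,2} pick 1 [0->1 ok]
  2: obs=z cand={3} pick 3 [1->3 ok]
  3: obs=z cand={3} pick 3 [3->3 ok]
  4: obs=z cand={3} pick 3 [3->3 ok]
  5: obs=y cand={1,2} pick 2 [3->2 ok]
  6: obs=z cand={3} pick 3 [2->3 ok]
  7: obs=y cand={1,2} pick 2 [3->2 ok]
  8: obs=y cand={1,2} pick 1 [2->1 ok]
  9: obs=y cand={1,2} pick 2 [1->2 ok]
  10: obs=y cand={1,2} pick 2 [2->2 ok]
  11: obs=y cand={1,2} pick 2 [2->2 ok]
  12: obs=y cand={1,2} pick 2 [2->2 ok]
  13: obs=y cand={1,2} pick 1 [2->1 ok]
  14: obs=x cand={0} pick 0 [1->0 ok]
  15: obs=z cand={3} pick 3 [0->3 ok]
  16: obs=y cand={1,2} pick 2 [3->2 ok]
  17: obs=y cand={1,2} pick 1 [2->1 ok]
  18: obs=y cand={1,2} pick 2 [1->2 ok]
  19: obs=y cand={1,2} pick 2 [2->2 ok]
  20: obs=y cand={1,2} pick 2 [2->2 ok]

0,1,3,3,3,2,3,2,1,2,2,2,2,1,0,3,2,1,2,2,2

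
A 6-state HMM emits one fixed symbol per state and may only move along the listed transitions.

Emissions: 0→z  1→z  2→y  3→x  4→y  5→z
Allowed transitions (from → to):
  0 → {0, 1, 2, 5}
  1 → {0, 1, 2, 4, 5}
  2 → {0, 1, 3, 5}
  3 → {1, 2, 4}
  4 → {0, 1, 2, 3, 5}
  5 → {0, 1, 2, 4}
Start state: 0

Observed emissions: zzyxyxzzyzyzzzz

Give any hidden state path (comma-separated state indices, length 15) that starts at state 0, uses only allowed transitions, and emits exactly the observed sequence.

  t0 'z' -> {0,1,5}, take 0 (start)
  t1 'z' -> {0,1,5}, take 1 (0->1 ok)
  t2 'y' -> {2,4}, take 4 (1->4 ok)
  t3 'x' -> {3}, take 3 (4->3 ok)
  t4 'y' -> {2,4}, take 4 (3->4 ok)
  t5 'x' -> {3}, take 3 (4->3 ok)
  t6 'z' -> {0,1,5}, take 1 (3->1 ok)
  t7 'z' -> {0,1,5}, take 1 (1->1 ok)
  t8 'y' -> {2,4}, take 4 (1->4 ok)
  t9 'z' -> {0,1,5}, take 5 (4->5 ok)
  t10 'y' -> {2,4}, take 2 (5->2 ok)
  t11 'z' -> {0,1,5}, take 0 (2->0 ok)
  t12 'z' -> {0,1,5}, take 0 (0->0 ok)
  t13 'z' -> {0,1,5}, take 5 (0->5 ok)
  t14 'z' -> {0,1,5}, take 0 (5->0 ok)

0,1,4,3,4,3,1,1,4,5,2,0,0,5,0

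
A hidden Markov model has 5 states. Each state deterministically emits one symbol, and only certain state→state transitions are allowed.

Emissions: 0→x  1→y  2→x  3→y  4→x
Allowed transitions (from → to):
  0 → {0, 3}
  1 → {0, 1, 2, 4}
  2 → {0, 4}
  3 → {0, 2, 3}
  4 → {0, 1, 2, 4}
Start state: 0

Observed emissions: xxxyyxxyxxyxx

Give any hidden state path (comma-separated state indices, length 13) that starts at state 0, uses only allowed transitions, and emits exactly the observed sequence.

  0: obs=x cand={0,2,4} pick 0 [start]
  1: obs=x cand={0,2,4} pick 0 [0->0 ok]
  2: obs=x cand={0,2,4} pick 0 [0->0 ok]
  3: obs=y cand={1,3} pick 3 [0->3 ok]
  4: obs=y cand={1,3} pick 3 [3->3 ok]
  5: obs=x cand={0,2,4} pick 2 [3->2 ok]
  6: obs=x cand={0,2,4} pick 0 [2->0 ok]
  7: obs=y cand={1,3} pick 3 [0->3 ok]
  8: obs=x cand={0,2,4} pick 2 [3->2 ok]
  9: obs=x cand={0,2,4} pick 0 [2->0 ok]
  10: obs=y cand={1,3} pick 3 [0->3 ok]
  11: obs=x cand={0,2,4} pick 2 [3->2 ok]
  12: obs=x cand={0,2,4} pick 4 [2->4 ok]

0,0,0,3,3,2,0,3,2,0,3,2,4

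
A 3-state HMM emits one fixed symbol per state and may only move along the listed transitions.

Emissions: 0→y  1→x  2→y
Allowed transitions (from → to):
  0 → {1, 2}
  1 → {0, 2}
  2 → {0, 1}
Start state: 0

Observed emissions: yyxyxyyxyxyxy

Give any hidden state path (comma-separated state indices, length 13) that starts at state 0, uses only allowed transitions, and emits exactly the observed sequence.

0,2,1,0,1,0,2,1,0,1,0,1,0

  0: obs=y cand={0,2} pick 0 [start]
  1: obs=y cand={0,2} pick 2 [0->2 ok]
  2: obs=x cand={1} pick 1 [2->1 ok]
  3: obs=y cand={0,2} pick 0 [1->0 ok]
  4: obs=x cand={1} pick 1 [0->1 ok]
  5: obs=y cand={0,2} pick 0 [1->0 ok]
  6: obs=y cand={0,2} pick 2 [0->2 ok]
  7: obs=x cand={1} pick 1 [2->1 ok]
  8: obs=y cand={0,2} pick 0 [1->0 ok]
  9: obs=x cand={1} pick 1 [0->1 ok]
  10: obs=y cand={0,2} pick 0 [1->0 ok]
  11: obs=x cand={1} pick 1 [0->1 ok]
  12: obs=y cand={0,2} pick 0 [1->0 ok]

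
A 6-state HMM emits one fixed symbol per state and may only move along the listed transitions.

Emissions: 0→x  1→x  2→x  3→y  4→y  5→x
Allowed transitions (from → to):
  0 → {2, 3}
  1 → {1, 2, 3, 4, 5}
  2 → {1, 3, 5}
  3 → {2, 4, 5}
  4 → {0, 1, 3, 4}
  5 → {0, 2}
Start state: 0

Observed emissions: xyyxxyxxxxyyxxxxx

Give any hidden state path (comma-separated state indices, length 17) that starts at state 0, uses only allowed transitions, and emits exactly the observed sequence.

0,3,4,1,2,3,5,2,5,0,3,4,0,2,1,2,1

  t0 'x' -> {0,1,2,5}, take 0 (start)
  t1 'y' -> {3,4}, take 3 (0->3 ok)
  t2 'y' -> {3,4}, take 4 (3->4 ok)
  t3 'x' -> {0,1,2,5}, take 1 (4->1 ok)
  t4 'x' -> {0,1,2,5}, take 2 (1->2 ok)
  t5 'y' -> {3,4}, take 3 (2->3 ok)
  t6 'x' -> {0,1,2,5}, take 5 (3->5 ok)
  t7 'x' -> {0,1,2,5}, take 2 (5->2 ok)
  t8 'x' -> {0,1,2,5}, take 5 (2->5 ok)
  t9 'x' -> {0,1,2,5}, take 0 (5->0 ok)
  t10 'y' -> {3,4}, take 3 (0->3 ok)
  t11 'y' -> {3,4}, take 4 (3->4 ok)
  t12 'x' -> {0,1,2,5}, take 0 (4->0 ok)
  t13 'x' -> {0,1,2,5}, take 2 (0->2 ok)
  t14 'x' -> {0,1,2,5}, take 1 (2->1 ok)
  t15 'x' -> {0,1,2,5}, take 2 (1->2 ok)
  t16 'x' -> {0,1,2,5}, take 1 (2->1 ok)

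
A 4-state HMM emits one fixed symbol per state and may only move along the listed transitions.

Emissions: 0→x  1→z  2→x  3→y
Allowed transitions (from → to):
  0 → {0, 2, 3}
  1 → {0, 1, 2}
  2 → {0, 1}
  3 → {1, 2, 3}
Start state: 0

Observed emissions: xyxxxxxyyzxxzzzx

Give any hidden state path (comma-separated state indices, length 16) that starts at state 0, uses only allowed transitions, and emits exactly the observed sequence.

  t0 'x' -> {0,2}, take 0 (start)
  t1 'y' -> {3}, take 3 (0->3 ok)
  t2 'x' -> {0,2}, take 2 (3->2 ok)
  t3 'x' -> {0,2}, take 0 (2->0 ok)
  t4 'x' -> {0,2}, take 2 (0->2 ok)
  t5 'x' -> {0,2}, take 0 (2->0 ok)
  t6 'x' -> {0,2}, take 0 (0->0 ok)
  t7 'y' -> {3}, take 3 (0->3 ok)
  t8 'y' -> {3}, take 3 (3->3 ok)
  t9 'z' -> {1}, take 1 (3->1 ok)
  t10 'x' -> {0,2}, take 0 (1->0 ok)
  t11 'x' -> {0,2}, take 2 (0->2 ok)
  t12 'z' -> {1}, take 1 (2->1 ok)
  t13 'z' -> {1}, take 1 (1->1 ok)
  t14 'z' -> {1}, take 1 (1->1 ok)
  t15 'x' -> {0,2}, take 2 (1->2 ok)

0,3,2,0,2,0,0,3,3,1,0,2,1,1,1,2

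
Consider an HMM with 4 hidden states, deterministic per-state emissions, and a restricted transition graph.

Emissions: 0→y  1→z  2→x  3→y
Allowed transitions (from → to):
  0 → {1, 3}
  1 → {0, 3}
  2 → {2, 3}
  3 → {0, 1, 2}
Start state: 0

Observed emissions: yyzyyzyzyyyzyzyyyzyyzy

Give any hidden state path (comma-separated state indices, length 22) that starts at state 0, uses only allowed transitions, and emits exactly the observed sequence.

  [0] y  {0,3}  => 0  start
  [1] y  {0,3}  => 3  0->3 ok
  [2] z  {1}  => 1  3->1 ok
  [3] y  {0,3}  => 3  1->3 ok
  [4] y  {0,3}  => 0  3->0 ok
  [5] z  {1}  => 1  0->1 ok
  [6] y  {0,3}  => 0  1->0 ok
  [7] z  {1}  => 1  0->1 ok
  [8] y  {0,3}  => 0  1->0 ok
  [9] y  {0,3}  => 3  0->3 ok
  [10] y  {0,3}  => 0  3->0 ok
  [11] z  {1}  => 1  0->1 ok
  [12] y  {0,3}  => 0  1->0 ok
  [13] z  {1}  => 1  0->1 ok
  [14] y  {0,3}  => 3  1->3 ok
  [15] y  {0,3}  => 0  3->0 ok
  [16] y  {0,3}  => 3  0->3 ok
  [17] z  {1}  => 1  3->1 ok
  [18] y  {0,3}  => 3  1->3 ok
  [19] y  {0,3}  => 0  3->0 ok
  [20] z  {1}  => 1  0->1 ok
  [21] y  {0,3}  => 3  1->3 ok

0,3,1,3,0,1,0,1,0,3,0,1,0,1,3,0,3,1,3,0,1,3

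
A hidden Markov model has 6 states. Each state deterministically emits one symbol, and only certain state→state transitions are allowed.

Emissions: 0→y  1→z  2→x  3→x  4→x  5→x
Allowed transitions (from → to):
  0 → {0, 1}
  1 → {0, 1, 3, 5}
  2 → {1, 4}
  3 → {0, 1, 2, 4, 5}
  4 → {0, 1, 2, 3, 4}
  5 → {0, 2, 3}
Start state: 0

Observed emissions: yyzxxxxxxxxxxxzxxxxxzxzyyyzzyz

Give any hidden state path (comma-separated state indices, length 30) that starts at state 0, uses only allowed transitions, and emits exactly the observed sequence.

  0: obs=y cand={0} pick 0 [start]
  1: obs=y cand={0} pick 0 [0->0 ok]
  2: obs=z cand={1} pick 1 [0->1 ok]
  3: obs=x cand={2,3,4,5} pick 5 [1->5 ok]
  4: obs=x cand={2,3,4,5} pick 2 [5->2 ok]
  5: obs=x cand={2,3,4,5} pick 4 [2->4 ok]
  6: obs=x cand={2,3,4,5} pick 3 [4->3 ok]
  7: obs=x cand={2,3,4,5} pick 4 [3->4 ok]
  8: obs=x cand={2,3,4,5} pick 2 [4->2 ok]
  9: obs=x cand={2,3,4,5} pick 4 [2->4 ok]
  10: obs=x cand={2,3,4,5} pick 4 [4->4 ok]
  11: obs=x cand={2,3,4,5} pick 3 [4->3 ok]
  12: obs=x cand={2,3,4,5} pick 4 [3->4 ok]
  13: obs=x cand={2,3,4,5} pick 4 [4->4 ok]
  14: obs=z cand={1} pick 1 [4->1 ok]
  15: obs=x cand={2,3,4,5} pick 3 [1->3 ok]
  16: obs=x cand={2,3,4,5} pick 2 [3->2 ok]
  17: obs=x cand={2,3,4,5} pick 4 [2->4 ok]
  18: obs=x cand={2,3,4,5} pick 3 [4->3 ok]
  19: obs=x cand={2,3,4,5} pick 2 [3->2 ok]
  20: obs=z cand={1} pick 1 [2->1 ok]
  21: obs=x cand={2,3,4,5} pick 3 [1->3 ok]
  22: obs=z cand={1} pick 1 [3->1 ok]
  23: obs=y cand={0} pick 0 [1->0 ok]
  24: obs=y cand={0} pick 0 [0->0 ok]
  25: obs=y cand={0} pick 0 [0->0 ok]
  26: obs=z cand={1} pick 1 [0->1 ok]
  27: obs=z cand={1} pick 1 [1->1 ok]
  28: obs=y cand={0} pick 0 [1->0 ok]
  29: obs=z cand={1} pick 1 [0->1 ok]

0,0,1,5,2,4,3,4,2,4,4,3,4,4,1,3,2,4,3,2,1,3,1,0,0,0,1,1,0,1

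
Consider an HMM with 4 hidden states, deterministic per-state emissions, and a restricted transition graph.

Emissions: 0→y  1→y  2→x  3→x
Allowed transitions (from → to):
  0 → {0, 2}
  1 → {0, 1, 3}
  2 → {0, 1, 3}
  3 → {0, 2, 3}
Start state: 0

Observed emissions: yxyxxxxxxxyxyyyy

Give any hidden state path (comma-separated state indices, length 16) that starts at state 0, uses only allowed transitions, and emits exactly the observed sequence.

0,2,0,2,3,3,3,2,3,2,1,3,0,0,0,0

  0: obs=y cand={0,1} pick 0 [start]
  1: obs=x cand={2,3} pick 2 [0->2 ok]
  2: obs=y cand={0,1} pick 0 [2->0 ok]
  3: obs=x cand={2,3} pick 2 [0->2 ok]
  4: obs=x cand={2,3} pick 3 [2->3 ok]
  5: obs=x cand={2,3} pick 3 [3->3 ok]
  6: obs=x cand={2,3} pick 3 [3->3 ok]
  7: obs=x cand={2,3} pick 2 [3->2 ok]
  8: obs=x cand={2,3} pick 3 [2->3 ok]
  9: obs=x cand={2,3} pick 2 [3->2 ok]
  10: obs=y cand={0,1} pick 1 [2->1 ok]
  11: obs=x cand={2,3} pick 3 [1->3 ok]
  12: obs=y cand={0,1} pick 0 [3->0 ok]
  13: obs=y cand={0,1} pick 0 [0->0 ok]
  14: obs=y cand={0,1} pick 0 [0->0 ok]
  15: obs=y cand={0,1} pick 0 [0->0 ok]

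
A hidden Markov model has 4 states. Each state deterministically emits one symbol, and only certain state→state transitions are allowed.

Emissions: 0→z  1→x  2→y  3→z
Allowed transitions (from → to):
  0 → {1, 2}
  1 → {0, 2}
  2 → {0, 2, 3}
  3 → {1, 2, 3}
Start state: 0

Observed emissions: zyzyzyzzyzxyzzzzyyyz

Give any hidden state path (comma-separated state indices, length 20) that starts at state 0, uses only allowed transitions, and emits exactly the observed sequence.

0,2,0,2,3,2,3,3,2,0,1,2,3,3,3,3,2,2,2,3

  t0 'z' -> {0,3}, take 0 (start)
  t1 'y' -> {2}, take 2 (0->2 ok)
  t2 'z' -> {0,3}, take 0 (2->0 ok)
  t3 'y' -> {2}, take 2 (0->2 ok)
  t4 'z' -> {0,3}, take 3 (2->3 ok)
  t5 'y' -> {2}, take 2 (3->2 ok)
  t6 'z' -> {0,3}, take 3 (2->3 ok)
  t7 'z' -> {0,3}, take 3 (3->3 ok)
  t8 'y' -> {2}, take 2 (3->2 ok)
  t9 'z' -> {0,3}, take 0 (2->0 ok)
  t10 'x' -> {1}, take 1 (0->1 ok)
  t11 'y' -> {2}, take 2 (1->2 ok)
  t12 'z' -> {0,3}, take 3 (2->3 ok)
  t13 'z' -> {0,3}, take 3 (3->3 ok)
  t14 'z' -> {0,3}, take 3 (3->3 ok)
  t15 'z' -> {0,3}, take 3 (3->3 ok)
  t16 'y' -> {2}, take 2 (3->2 ok)
  t17 'y' -> {2}, take 2 (2->2 ok)
  t18 'y' -> {2}, take 2 (2->2 ok)
  t19 'z' -> {0,3}, take 3 (2->3 ok)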